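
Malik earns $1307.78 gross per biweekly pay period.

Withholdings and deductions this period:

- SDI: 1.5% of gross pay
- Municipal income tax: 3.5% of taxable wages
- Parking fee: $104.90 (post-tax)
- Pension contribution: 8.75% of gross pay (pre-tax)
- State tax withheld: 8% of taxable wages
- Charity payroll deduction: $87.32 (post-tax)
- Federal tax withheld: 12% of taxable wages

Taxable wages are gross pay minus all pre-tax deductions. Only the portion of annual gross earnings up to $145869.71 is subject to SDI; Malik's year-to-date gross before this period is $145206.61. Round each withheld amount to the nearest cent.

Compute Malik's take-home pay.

$710.74

Pension contribution: $1307.78 × 0.0875 = $114.43
Taxable wages = $1307.78 − $114.43 = $1193.35
Municipal income tax: $1193.35 × 0.035 = $41.77
Federal tax withheld: $1193.35 × 0.12 = $143.20
State tax withheld: $1193.35 × 0.08 = $95.47
SDI: only $145869.71 − $145206.61 = $663.10 of this check is subject → $663.10 × 0.015 = $9.95
Charity payroll deduction: $87.32
Parking fee: $104.90
Total deductions = $114.43 + $41.77 + $143.20 + $95.47 + $9.95 + $87.32 + $104.90 = $597.04
Net pay = $1307.78 − $597.04 = $710.74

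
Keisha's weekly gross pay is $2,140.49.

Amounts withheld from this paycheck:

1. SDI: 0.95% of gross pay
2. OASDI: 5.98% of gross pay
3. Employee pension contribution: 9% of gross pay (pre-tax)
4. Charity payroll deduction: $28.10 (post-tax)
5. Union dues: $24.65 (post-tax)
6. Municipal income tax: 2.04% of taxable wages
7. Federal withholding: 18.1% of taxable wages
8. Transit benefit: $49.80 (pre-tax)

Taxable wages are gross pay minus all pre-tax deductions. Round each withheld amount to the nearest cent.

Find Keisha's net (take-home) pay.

Employee pension contribution: $2,140.49 × 0.09 = $192.64
Transit benefit: $49.80
Pre-tax total = $192.64 + $49.80 = $242.44
Taxable wages = $2,140.49 − $242.44 = $1,898.05
Municipal income tax: $1,898.05 × 0.0204 = $38.72
Federal withholding: $1,898.05 × 0.181 = $343.55
OASDI: $2,140.49 × 0.0598 = $128.00
SDI: $2,140.49 × 0.0095 = $20.33
Charity payroll deduction: $28.10
Union dues: $24.65
Total deductions = $192.64 + $49.80 + $38.72 + $343.55 + $128.00 + $20.33 + $28.10 + $24.65 = $825.79
Net pay = $2,140.49 − $825.79 = $1,314.70

$1,314.70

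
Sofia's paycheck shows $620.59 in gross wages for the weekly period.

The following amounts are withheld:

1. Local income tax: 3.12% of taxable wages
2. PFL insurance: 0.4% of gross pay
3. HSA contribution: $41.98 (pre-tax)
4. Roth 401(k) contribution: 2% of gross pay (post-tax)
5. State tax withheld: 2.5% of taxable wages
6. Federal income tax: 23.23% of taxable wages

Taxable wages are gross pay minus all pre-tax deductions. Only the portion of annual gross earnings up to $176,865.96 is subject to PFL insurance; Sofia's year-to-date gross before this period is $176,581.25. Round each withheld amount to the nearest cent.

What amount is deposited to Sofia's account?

$398.13

HSA contribution: $41.98
Taxable wages = $620.59 − $41.98 = $578.61
State tax withheld: $578.61 × 0.025 = $14.47
Local income tax: $578.61 × 0.0312 = $18.05
Federal income tax: $578.61 × 0.2323 = $134.41
PFL insurance: only $176,865.96 − $176,581.25 = $284.71 of this check is subject → $284.71 × 0.004 = $1.14
Roth 401(k) contribution: $620.59 × 0.02 = $12.41
Total deductions = $41.98 + $14.47 + $18.05 + $134.41 + $1.14 + $12.41 = $222.46
Net pay = $620.59 − $222.46 = $398.13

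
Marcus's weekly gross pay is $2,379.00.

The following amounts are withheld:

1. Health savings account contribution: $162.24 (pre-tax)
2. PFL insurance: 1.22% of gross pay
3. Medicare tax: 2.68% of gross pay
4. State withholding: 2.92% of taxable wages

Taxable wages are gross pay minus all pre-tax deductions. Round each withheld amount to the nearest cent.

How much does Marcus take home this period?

Health savings account contribution: $162.24
Taxable wages = $2,379.00 − $162.24 = $2,216.76
State withholding: $2,216.76 × 0.0292 = $64.73
PFL insurance: $2,379.00 × 0.0122 = $29.02
Medicare tax: $2,379.00 × 0.0268 = $63.76
Total deductions = $162.24 + $64.73 + $29.02 + $63.76 = $319.75
Net pay = $2,379.00 − $319.75 = $2,059.25

$2,059.25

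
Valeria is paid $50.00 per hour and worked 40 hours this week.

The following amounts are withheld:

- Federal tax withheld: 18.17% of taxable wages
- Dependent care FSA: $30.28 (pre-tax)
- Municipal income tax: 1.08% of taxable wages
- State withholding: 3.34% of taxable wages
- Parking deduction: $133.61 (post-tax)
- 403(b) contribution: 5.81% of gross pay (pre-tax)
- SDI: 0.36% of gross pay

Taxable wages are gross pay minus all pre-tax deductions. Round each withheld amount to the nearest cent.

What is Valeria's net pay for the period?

Gross pay: 40 × $50.00 = $2,000.00
403(b) contribution: $2,000.00 × 0.0581 = $116.20
Dependent care FSA: $30.28
Pre-tax total = $116.20 + $30.28 = $146.48
Taxable wages = $2,000.00 − $146.48 = $1,853.52
State withholding: $1,853.52 × 0.0334 = $61.91
Municipal income tax: $1,853.52 × 0.0108 = $20.02
Federal tax withheld: $1,853.52 × 0.1817 = $336.78
SDI: $2,000.00 × 0.0036 = $7.20
Parking deduction: $133.61
Total deductions = $116.20 + $30.28 + $61.91 + $20.02 + $336.78 + $7.20 + $133.61 = $706.00
Net pay = $2,000.00 − $706.00 = $1,294.00

$1,294.00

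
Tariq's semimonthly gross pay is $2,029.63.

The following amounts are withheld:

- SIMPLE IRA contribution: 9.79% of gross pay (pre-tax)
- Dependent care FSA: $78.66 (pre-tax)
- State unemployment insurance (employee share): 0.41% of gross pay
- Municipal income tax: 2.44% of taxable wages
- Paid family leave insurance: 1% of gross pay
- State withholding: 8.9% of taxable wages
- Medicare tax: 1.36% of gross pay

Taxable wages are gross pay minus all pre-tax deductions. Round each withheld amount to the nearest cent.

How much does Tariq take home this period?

$1,497.34

Dependent care FSA: $78.66
SIMPLE IRA contribution: $2,029.63 × 0.0979 = $198.70
Pre-tax total = $78.66 + $198.70 = $277.36
Taxable wages = $2,029.63 − $277.36 = $1,752.27
State withholding: $1,752.27 × 0.089 = $155.95
Municipal income tax: $1,752.27 × 0.0244 = $42.76
Paid family leave insurance: $2,029.63 × 0.01 = $20.30
State unemployment insurance (employee share): $2,029.63 × 0.0041 = $8.32
Medicare tax: $2,029.63 × 0.0136 = $27.60
Total deductions = $78.66 + $198.70 + $155.95 + $42.76 + $20.30 + $8.32 + $27.60 = $532.29
Net pay = $2,029.63 − $532.29 = $1,497.34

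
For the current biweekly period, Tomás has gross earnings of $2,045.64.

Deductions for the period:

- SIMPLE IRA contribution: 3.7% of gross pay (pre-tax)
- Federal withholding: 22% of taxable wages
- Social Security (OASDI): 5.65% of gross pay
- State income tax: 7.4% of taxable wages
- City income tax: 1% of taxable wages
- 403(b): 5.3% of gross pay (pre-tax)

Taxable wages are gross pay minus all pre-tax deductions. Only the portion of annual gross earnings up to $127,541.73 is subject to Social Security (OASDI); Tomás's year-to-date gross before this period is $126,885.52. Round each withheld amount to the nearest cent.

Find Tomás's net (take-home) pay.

403(b): $2,045.64 × 0.053 = $108.42
SIMPLE IRA contribution: $2,045.64 × 0.037 = $75.69
Pre-tax total = $108.42 + $75.69 = $184.11
Taxable wages = $2,045.64 − $184.11 = $1,861.53
Federal withholding: $1,861.53 × 0.22 = $409.54
State income tax: $1,861.53 × 0.074 = $137.75
City income tax: $1,861.53 × 0.01 = $18.62
Social Security (OASDI): only $127,541.73 − $126,885.52 = $656.21 of this check is subject → $656.21 × 0.0565 = $37.08
Total deductions = $108.42 + $75.69 + $409.54 + $137.75 + $18.62 + $37.08 = $787.10
Net pay = $2,045.64 − $787.10 = $1,258.54

$1,258.54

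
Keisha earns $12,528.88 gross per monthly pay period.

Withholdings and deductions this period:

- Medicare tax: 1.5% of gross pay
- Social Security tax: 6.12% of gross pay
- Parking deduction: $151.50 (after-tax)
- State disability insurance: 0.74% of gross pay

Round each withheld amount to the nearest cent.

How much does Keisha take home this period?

State disability insurance: $12,528.88 × 0.0074 = $92.71
Social Security tax: $12,528.88 × 0.0612 = $766.77
Medicare tax: $12,528.88 × 0.015 = $187.93
Parking deduction: $151.50
Total deductions = $92.71 + $766.77 + $187.93 + $151.50 = $1,198.91
Net pay = $12,528.88 − $1,198.91 = $11,329.97

$11,329.97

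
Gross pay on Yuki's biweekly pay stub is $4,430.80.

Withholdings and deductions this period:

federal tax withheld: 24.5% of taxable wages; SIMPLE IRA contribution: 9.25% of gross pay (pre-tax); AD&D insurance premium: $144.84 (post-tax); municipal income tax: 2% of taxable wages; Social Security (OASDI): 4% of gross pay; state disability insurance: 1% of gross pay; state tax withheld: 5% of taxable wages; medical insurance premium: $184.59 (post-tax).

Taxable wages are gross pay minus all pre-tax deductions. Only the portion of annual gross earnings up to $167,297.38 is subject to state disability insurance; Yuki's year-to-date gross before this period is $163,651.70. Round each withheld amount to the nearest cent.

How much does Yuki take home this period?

SIMPLE IRA contribution: $4,430.80 × 0.0925 = $409.85
Taxable wages = $4,430.80 − $409.85 = $4,020.95
Municipal income tax: $4,020.95 × 0.02 = $80.42
State tax withheld: $4,020.95 × 0.05 = $201.05
Federal tax withheld: $4,020.95 × 0.245 = $985.13
Social Security (OASDI): $4,430.80 × 0.04 = $177.23
State disability insurance: only $167,297.38 − $163,651.70 = $3,645.68 of this check is subject → $3,645.68 × 0.01 = $36.46
Medical insurance premium: $184.59
AD&D insurance premium: $144.84
Total deductions = $409.85 + $80.42 + $201.05 + $985.13 + $177.23 + $36.46 + $184.59 + $144.84 = $2,219.57
Net pay = $4,430.80 − $2,219.57 = $2,211.23

$2,211.23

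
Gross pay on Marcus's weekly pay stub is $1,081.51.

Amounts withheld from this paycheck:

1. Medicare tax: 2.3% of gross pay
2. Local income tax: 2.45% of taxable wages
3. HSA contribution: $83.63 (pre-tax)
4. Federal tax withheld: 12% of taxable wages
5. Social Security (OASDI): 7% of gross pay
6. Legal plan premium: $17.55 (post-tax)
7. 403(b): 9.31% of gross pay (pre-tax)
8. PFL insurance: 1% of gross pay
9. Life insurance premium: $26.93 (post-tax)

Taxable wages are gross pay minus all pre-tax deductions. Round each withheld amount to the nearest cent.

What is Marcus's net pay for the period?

$611.67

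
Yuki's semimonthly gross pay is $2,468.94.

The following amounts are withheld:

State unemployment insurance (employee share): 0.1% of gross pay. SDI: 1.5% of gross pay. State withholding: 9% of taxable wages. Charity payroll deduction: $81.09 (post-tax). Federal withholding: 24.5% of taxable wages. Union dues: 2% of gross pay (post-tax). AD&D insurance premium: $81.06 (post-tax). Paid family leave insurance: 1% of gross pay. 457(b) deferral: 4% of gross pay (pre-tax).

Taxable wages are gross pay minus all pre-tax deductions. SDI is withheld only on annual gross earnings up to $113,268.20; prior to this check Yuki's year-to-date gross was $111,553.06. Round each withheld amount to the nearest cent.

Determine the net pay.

$1,311.75

457(b) deferral: $2,468.94 × 0.04 = $98.76
Taxable wages = $2,468.94 − $98.76 = $2,370.18
State withholding: $2,370.18 × 0.09 = $213.32
Federal withholding: $2,370.18 × 0.245 = $580.69
SDI: only $113,268.20 − $111,553.06 = $1,715.14 of this check is subject → $1,715.14 × 0.015 = $25.73
State unemployment insurance (employee share): $2,468.94 × 0.001 = $2.47
Paid family leave insurance: $2,468.94 × 0.01 = $24.69
Union dues: $2,468.94 × 0.02 = $49.38
AD&D insurance premium: $81.06
Charity payroll deduction: $81.09
Total deductions = $98.76 + $213.32 + $580.69 + $25.73 + $2.47 + $24.69 + $49.38 + $81.06 + $81.09 = $1,157.19
Net pay = $2,468.94 − $1,157.19 = $1,311.75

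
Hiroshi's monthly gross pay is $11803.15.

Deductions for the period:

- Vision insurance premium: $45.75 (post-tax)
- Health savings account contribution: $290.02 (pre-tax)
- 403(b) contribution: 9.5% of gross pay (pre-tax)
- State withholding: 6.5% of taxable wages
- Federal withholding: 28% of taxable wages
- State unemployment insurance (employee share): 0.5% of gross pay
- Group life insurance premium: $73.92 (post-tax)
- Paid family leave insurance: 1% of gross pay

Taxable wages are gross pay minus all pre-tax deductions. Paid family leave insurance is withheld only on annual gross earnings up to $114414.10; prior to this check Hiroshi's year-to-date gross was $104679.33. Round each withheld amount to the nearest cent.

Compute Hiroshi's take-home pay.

403(b) contribution: $11803.15 × 0.095 = $1121.30
Health savings account contribution: $290.02
Pre-tax total = $1121.30 + $290.02 = $1411.32
Taxable wages = $11803.15 − $1411.32 = $10391.83
Federal withholding: $10391.83 × 0.28 = $2909.71
State withholding: $10391.83 × 0.065 = $675.47
State unemployment insurance (employee share): $11803.15 × 0.005 = $59.02
Paid family leave insurance: only $114414.10 − $104679.33 = $9734.77 of this check is subject → $9734.77 × 0.01 = $97.35
Vision insurance premium: $45.75
Group life insurance premium: $73.92
Total deductions = $1121.30 + $290.02 + $2909.71 + $675.47 + $59.02 + $97.35 + $45.75 + $73.92 = $5272.54
Net pay = $11803.15 − $5272.54 = $6530.61

$6530.61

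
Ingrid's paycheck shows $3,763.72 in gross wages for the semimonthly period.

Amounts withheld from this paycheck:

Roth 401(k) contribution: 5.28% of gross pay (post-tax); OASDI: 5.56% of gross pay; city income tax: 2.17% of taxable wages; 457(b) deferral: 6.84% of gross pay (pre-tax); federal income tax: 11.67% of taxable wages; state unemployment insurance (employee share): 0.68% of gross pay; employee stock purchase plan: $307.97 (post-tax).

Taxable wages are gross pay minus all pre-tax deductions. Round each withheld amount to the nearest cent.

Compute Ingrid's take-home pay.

$2,279.47

457(b) deferral: $3,763.72 × 0.0684 = $257.44
Taxable wages = $3,763.72 − $257.44 = $3,506.28
Federal income tax: $3,506.28 × 0.1167 = $409.18
City income tax: $3,506.28 × 0.0217 = $76.09
OASDI: $3,763.72 × 0.0556 = $209.26
State unemployment insurance (employee share): $3,763.72 × 0.0068 = $25.59
Roth 401(k) contribution: $3,763.72 × 0.0528 = $198.72
Employee stock purchase plan: $307.97
Total deductions = $257.44 + $409.18 + $76.09 + $209.26 + $25.59 + $198.72 + $307.97 = $1,484.25
Net pay = $3,763.72 − $1,484.25 = $2,279.47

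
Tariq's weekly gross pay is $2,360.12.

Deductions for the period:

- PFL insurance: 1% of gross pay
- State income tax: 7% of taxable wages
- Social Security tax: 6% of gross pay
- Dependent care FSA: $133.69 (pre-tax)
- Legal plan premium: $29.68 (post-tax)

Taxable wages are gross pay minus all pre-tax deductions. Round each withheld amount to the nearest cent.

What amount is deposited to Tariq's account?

Dependent care FSA: $133.69
Taxable wages = $2,360.12 − $133.69 = $2,226.43
State income tax: $2,226.43 × 0.07 = $155.85
PFL insurance: $2,360.12 × 0.01 = $23.60
Social Security tax: $2,360.12 × 0.06 = $141.61
Legal plan premium: $29.68
Total deductions = $133.69 + $155.85 + $23.60 + $141.61 + $29.68 = $484.43
Net pay = $2,360.12 − $484.43 = $1,875.69

$1,875.69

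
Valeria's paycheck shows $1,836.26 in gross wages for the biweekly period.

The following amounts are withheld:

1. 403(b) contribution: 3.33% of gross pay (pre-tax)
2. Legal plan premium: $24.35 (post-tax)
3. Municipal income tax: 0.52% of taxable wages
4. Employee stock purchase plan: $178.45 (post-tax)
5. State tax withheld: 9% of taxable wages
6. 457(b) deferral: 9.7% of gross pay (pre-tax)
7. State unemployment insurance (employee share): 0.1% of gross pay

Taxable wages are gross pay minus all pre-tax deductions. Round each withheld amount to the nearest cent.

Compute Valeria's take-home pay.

$1,240.32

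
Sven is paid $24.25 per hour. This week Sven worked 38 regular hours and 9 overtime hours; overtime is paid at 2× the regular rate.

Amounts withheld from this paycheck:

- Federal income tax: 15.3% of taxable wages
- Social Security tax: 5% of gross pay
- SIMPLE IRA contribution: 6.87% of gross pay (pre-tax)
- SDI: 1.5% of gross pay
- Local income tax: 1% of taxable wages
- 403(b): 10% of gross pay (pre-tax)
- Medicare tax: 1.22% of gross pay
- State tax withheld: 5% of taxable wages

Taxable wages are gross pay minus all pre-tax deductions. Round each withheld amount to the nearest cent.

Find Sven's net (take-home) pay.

Regular pay: 38 × $24.25 = $921.50
Overtime pay: 9 × $24.25 × 2 = $436.50
Gross pay = $921.50 + $436.50 = $1,358.00
SIMPLE IRA contribution: $1,358.00 × 0.0687 = $93.29
403(b): $1,358.00 × 0.1 = $135.80
Pre-tax total = $93.29 + $135.80 = $229.09
Taxable wages = $1,358.00 − $229.09 = $1,128.91
Federal income tax: $1,128.91 × 0.153 = $172.72
State tax withheld: $1,128.91 × 0.05 = $56.45
Local income tax: $1,128.91 × 0.01 = $11.29
SDI: $1,358.00 × 0.015 = $20.37
Social Security tax: $1,358.00 × 0.05 = $67.90
Medicare tax: $1,358.00 × 0.0122 = $16.57
Total deductions = $93.29 + $135.80 + $172.72 + $56.45 + $11.29 + $20.37 + $67.90 + $16.57 = $574.39
Net pay = $1,358.00 − $574.39 = $783.61

$783.61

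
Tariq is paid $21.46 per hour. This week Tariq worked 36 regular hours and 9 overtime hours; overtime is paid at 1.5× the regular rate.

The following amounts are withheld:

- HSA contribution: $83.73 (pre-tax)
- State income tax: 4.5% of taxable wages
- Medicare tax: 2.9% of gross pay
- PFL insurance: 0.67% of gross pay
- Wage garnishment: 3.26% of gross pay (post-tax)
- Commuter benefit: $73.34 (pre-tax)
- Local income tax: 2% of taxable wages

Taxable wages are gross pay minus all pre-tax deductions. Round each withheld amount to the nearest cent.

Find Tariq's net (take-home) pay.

Regular pay: 36 × $21.46 = $772.56
Overtime pay: 9 × $21.46 × 1.5 = $289.71
Gross pay = $772.56 + $289.71 = $1062.27
Commuter benefit: $73.34
HSA contribution: $83.73
Pre-tax total = $73.34 + $83.73 = $157.07
Taxable wages = $1062.27 − $157.07 = $905.20
Local income tax: $905.20 × 0.02 = $18.10
State income tax: $905.20 × 0.045 = $40.73
PFL insurance: $1062.27 × 0.0067 = $7.12
Medicare tax: $1062.27 × 0.029 = $30.81
Wage garnishment: $1062.27 × 0.0326 = $34.63
Total deductions = $73.34 + $83.73 + $18.10 + $40.73 + $7.12 + $30.81 + $34.63 = $288.46
Net pay = $1062.27 − $288.46 = $773.81

$773.81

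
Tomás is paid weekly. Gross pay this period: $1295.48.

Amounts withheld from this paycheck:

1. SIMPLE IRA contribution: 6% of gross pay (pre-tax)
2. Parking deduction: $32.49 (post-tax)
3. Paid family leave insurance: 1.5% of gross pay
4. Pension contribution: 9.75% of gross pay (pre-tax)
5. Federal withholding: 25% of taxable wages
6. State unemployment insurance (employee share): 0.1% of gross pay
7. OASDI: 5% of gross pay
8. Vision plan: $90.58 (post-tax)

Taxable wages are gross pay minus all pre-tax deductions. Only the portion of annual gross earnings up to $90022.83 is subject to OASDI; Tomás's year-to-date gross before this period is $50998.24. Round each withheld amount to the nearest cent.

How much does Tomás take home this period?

Pension contribution: $1295.48 × 0.0975 = $126.31
SIMPLE IRA contribution: $1295.48 × 0.06 = $77.73
Pre-tax total = $126.31 + $77.73 = $204.04
Taxable wages = $1295.48 − $204.04 = $1091.44
Federal withholding: $1091.44 × 0.25 = $272.86
OASDI: cap not yet reached, full $1295.48 is subject → $1295.48 × 0.05 = $64.77
State unemployment insurance (employee share): $1295.48 × 0.001 = $1.30
Paid family leave insurance: $1295.48 × 0.015 = $19.43
Vision plan: $90.58
Parking deduction: $32.49
Total deductions = $126.31 + $77.73 + $272.86 + $64.77 + $1.30 + $19.43 + $90.58 + $32.49 = $685.47
Net pay = $1295.48 − $685.47 = $610.01

$610.01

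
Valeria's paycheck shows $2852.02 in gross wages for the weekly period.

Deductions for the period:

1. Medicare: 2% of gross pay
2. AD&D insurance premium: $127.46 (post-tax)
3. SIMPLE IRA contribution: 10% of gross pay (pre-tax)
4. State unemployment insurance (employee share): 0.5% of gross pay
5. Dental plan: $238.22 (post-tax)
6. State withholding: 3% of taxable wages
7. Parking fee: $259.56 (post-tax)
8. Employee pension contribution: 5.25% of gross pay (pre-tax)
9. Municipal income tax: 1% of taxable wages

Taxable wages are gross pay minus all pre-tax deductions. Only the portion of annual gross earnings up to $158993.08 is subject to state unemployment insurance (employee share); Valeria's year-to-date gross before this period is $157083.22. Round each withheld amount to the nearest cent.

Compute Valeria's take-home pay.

$1628.58

Employee pension contribution: $2852.02 × 0.0525 = $149.73
SIMPLE IRA contribution: $2852.02 × 0.1 = $285.20
Pre-tax total = $149.73 + $285.20 = $434.93
Taxable wages = $2852.02 − $434.93 = $2417.09
State withholding: $2417.09 × 0.03 = $72.51
Municipal income tax: $2417.09 × 0.01 = $24.17
State unemployment insurance (employee share): only $158993.08 − $157083.22 = $1909.86 of this check is subject → $1909.86 × 0.005 = $9.55
Medicare: $2852.02 × 0.02 = $57.04
AD&D insurance premium: $127.46
Parking fee: $259.56
Dental plan: $238.22
Total deductions = $149.73 + $285.20 + $72.51 + $24.17 + $9.55 + $57.04 + $127.46 + $259.56 + $238.22 = $1223.44
Net pay = $2852.02 − $1223.44 = $1628.58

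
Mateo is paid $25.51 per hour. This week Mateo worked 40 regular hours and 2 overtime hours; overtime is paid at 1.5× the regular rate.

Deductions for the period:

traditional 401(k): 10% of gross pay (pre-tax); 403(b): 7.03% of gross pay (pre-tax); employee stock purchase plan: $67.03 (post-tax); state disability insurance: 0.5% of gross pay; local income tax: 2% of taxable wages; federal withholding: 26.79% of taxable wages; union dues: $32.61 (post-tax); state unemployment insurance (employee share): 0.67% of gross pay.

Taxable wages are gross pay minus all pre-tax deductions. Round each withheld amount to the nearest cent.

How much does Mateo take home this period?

Regular pay: 40 × $25.51 = $1020.40
Overtime pay: 2 × $25.51 × 1.5 = $76.53
Gross pay = $1020.40 + $76.53 = $1096.93
403(b): $1096.93 × 0.0703 = $77.11
Traditional 401(k): $1096.93 × 0.1 = $109.69
Pre-tax total = $77.11 + $109.69 = $186.80
Taxable wages = $1096.93 − $186.80 = $910.13
Local income tax: $910.13 × 0.02 = $18.20
Federal withholding: $910.13 × 0.2679 = $243.82
State disability insurance: $1096.93 × 0.005 = $5.48
State unemployment insurance (employee share): $1096.93 × 0.0067 = $7.35
Union dues: $32.61
Employee stock purchase plan: $67.03
Total deductions = $77.11 + $109.69 + $18.20 + $243.82 + $5.48 + $7.35 + $32.61 + $67.03 = $561.29
Net pay = $1096.93 − $561.29 = $535.64

$535.64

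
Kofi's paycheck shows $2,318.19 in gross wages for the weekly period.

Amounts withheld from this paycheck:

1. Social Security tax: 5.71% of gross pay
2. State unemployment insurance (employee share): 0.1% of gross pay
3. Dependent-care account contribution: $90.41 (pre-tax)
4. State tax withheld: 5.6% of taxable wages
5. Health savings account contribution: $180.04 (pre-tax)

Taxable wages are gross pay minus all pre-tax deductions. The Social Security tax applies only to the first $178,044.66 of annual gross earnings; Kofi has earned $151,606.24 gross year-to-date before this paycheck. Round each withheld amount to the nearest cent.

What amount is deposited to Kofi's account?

Dependent-care account contribution: $90.41
Health savings account contribution: $180.04
Pre-tax total = $90.41 + $180.04 = $270.45
Taxable wages = $2,318.19 − $270.45 = $2,047.74
State tax withheld: $2,047.74 × 0.056 = $114.67
Social Security tax: cap not yet reached, full $2,318.19 is subject → $2,318.19 × 0.0571 = $132.37
State unemployment insurance (employee share): $2,318.19 × 0.001 = $2.32
Total deductions = $90.41 + $180.04 + $114.67 + $132.37 + $2.32 = $519.81
Net pay = $2,318.19 − $519.81 = $1,798.38

$1,798.38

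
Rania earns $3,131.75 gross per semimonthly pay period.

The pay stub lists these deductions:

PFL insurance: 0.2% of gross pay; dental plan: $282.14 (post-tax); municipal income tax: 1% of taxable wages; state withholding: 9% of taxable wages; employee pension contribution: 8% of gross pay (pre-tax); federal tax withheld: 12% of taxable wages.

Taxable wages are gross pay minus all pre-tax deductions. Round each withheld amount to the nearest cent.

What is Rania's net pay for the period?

$1,958.94

Employee pension contribution: $3,131.75 × 0.08 = $250.54
Taxable wages = $3,131.75 − $250.54 = $2,881.21
Municipal income tax: $2,881.21 × 0.01 = $28.81
Federal tax withheld: $2,881.21 × 0.12 = $345.75
State withholding: $2,881.21 × 0.09 = $259.31
PFL insurance: $3,131.75 × 0.002 = $6.26
Dental plan: $282.14
Total deductions = $250.54 + $28.81 + $345.75 + $259.31 + $6.26 + $282.14 = $1,172.81
Net pay = $3,131.75 − $1,172.81 = $1,958.94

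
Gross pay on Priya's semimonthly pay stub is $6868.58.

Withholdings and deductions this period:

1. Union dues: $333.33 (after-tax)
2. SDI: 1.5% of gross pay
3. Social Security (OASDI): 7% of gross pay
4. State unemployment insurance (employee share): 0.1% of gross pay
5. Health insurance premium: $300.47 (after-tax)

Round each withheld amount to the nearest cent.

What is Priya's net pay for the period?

$5644.08

SDI: $6868.58 × 0.015 = $103.03
State unemployment insurance (employee share): $6868.58 × 0.001 = $6.87
Social Security (OASDI): $6868.58 × 0.07 = $480.80
Health insurance premium: $300.47
Union dues: $333.33
Total deductions = $103.03 + $6.87 + $480.80 + $300.47 + $333.33 = $1224.50
Net pay = $6868.58 − $1224.50 = $5644.08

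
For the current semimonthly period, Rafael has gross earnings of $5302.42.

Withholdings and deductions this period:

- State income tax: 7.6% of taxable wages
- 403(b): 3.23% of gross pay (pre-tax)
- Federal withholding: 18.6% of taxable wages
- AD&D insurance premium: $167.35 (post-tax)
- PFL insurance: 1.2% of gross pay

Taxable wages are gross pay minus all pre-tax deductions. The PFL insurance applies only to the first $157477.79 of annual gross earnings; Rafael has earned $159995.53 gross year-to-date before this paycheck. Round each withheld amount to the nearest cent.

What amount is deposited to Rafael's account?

$3619.44

403(b): $5302.42 × 0.0323 = $171.27
Taxable wages = $5302.42 − $171.27 = $5131.15
State income tax: $5131.15 × 0.076 = $389.97
Federal withholding: $5131.15 × 0.186 = $954.39
PFL insurance: annual cap $157477.79 already reached (YTD $159995.53), so $0.00
AD&D insurance premium: $167.35
Total deductions = $171.27 + $389.97 + $954.39 + $0.00 + $167.35 = $1682.98
Net pay = $5302.42 − $1682.98 = $3619.44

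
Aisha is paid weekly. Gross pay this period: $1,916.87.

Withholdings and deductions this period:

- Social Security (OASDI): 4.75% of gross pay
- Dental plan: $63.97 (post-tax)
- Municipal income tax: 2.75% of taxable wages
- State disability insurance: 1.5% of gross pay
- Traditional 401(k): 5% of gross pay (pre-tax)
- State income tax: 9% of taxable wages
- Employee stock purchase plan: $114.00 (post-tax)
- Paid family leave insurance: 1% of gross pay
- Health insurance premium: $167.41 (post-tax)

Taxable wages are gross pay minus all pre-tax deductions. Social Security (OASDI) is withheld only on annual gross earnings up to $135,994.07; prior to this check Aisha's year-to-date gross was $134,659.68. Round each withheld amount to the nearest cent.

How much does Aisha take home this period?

$1,150.38

Traditional 401(k): $1,916.87 × 0.05 = $95.84
Taxable wages = $1,916.87 − $95.84 = $1,821.03
Municipal income tax: $1,821.03 × 0.0275 = $50.08
State income tax: $1,821.03 × 0.09 = $163.89
State disability insurance: $1,916.87 × 0.015 = $28.75
Paid family leave insurance: $1,916.87 × 0.01 = $19.17
Social Security (OASDI): only $135,994.07 − $134,659.68 = $1,334.39 of this check is subject → $1,334.39 × 0.0475 = $63.38
Health insurance premium: $167.41
Employee stock purchase plan: $114.00
Dental plan: $63.97
Total deductions = $95.84 + $50.08 + $163.89 + $28.75 + $19.17 + $63.38 + $167.41 + $114.00 + $63.97 = $766.49
Net pay = $1,916.87 − $766.49 = $1,150.38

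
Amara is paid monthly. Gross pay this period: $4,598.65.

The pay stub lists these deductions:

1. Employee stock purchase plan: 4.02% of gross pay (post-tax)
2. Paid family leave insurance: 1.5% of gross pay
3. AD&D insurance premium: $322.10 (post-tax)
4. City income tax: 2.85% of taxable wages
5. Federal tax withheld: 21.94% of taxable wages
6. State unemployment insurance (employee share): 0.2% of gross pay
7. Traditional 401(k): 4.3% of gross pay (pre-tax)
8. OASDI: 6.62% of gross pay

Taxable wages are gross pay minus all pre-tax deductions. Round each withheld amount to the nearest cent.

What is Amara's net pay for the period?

$2,420.34

Traditional 401(k): $4,598.65 × 0.043 = $197.74
Taxable wages = $4,598.65 − $197.74 = $4,400.91
Federal tax withheld: $4,400.91 × 0.2194 = $965.56
City income tax: $4,400.91 × 0.0285 = $125.43
Paid family leave insurance: $4,598.65 × 0.015 = $68.98
State unemployment insurance (employee share): $4,598.65 × 0.002 = $9.20
OASDI: $4,598.65 × 0.0662 = $304.43
AD&D insurance premium: $322.10
Employee stock purchase plan: $4,598.65 × 0.0402 = $184.87
Total deductions = $197.74 + $965.56 + $125.43 + $68.98 + $9.20 + $304.43 + $322.10 + $184.87 = $2,178.31
Net pay = $4,598.65 − $2,178.31 = $2,420.34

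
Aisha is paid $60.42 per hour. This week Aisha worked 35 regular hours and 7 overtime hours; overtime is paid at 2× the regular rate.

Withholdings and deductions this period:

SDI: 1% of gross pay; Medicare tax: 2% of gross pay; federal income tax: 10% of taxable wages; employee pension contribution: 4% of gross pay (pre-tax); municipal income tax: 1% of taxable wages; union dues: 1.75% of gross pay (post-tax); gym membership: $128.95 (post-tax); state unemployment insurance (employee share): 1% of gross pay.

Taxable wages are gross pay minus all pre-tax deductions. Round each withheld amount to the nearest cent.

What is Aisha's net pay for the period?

$2230.33

Regular pay: 35 × $60.42 = $2114.70
Overtime pay: 7 × $60.42 × 2 = $845.88
Gross pay = $2114.70 + $845.88 = $2960.58
Employee pension contribution: $2960.58 × 0.04 = $118.42
Taxable wages = $2960.58 − $118.42 = $2842.16
Municipal income tax: $2842.16 × 0.01 = $28.42
Federal income tax: $2842.16 × 0.1 = $284.22
Medicare tax: $2960.58 × 0.02 = $59.21
SDI: $2960.58 × 0.01 = $29.61
State unemployment insurance (employee share): $2960.58 × 0.01 = $29.61
Gym membership: $128.95
Union dues: $2960.58 × 0.0175 = $51.81
Total deductions = $118.42 + $28.42 + $284.22 + $59.21 + $29.61 + $29.61 + $128.95 + $51.81 = $730.25
Net pay = $2960.58 − $730.25 = $2230.33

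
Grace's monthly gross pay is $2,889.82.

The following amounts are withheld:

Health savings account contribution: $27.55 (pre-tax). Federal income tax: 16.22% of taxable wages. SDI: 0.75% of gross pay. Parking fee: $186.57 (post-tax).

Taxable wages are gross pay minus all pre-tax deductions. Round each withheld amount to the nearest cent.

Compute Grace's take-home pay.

$2,189.77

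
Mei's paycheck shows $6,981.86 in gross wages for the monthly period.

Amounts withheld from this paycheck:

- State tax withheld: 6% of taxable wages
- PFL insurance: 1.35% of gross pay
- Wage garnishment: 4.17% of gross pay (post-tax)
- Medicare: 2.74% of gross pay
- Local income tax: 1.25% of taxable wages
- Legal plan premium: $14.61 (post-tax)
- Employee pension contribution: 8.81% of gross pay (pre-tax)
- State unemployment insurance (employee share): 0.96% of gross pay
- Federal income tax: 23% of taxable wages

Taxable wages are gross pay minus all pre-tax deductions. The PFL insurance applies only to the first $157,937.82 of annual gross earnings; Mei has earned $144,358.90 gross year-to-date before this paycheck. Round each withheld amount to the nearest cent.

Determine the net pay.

$3,782.48

Employee pension contribution: $6,981.86 × 0.0881 = $615.10
Taxable wages = $6,981.86 − $615.10 = $6,366.76
State tax withheld: $6,366.76 × 0.06 = $382.01
Local income tax: $6,366.76 × 0.0125 = $79.58
Federal income tax: $6,366.76 × 0.23 = $1,464.35
Medicare: $6,981.86 × 0.0274 = $191.30
State unemployment insurance (employee share): $6,981.86 × 0.0096 = $67.03
PFL insurance: cap not yet reached, full $6,981.86 is subject → $6,981.86 × 0.0135 = $94.26
Wage garnishment: $6,981.86 × 0.0417 = $291.14
Legal plan premium: $14.61
Total deductions = $615.10 + $382.01 + $79.58 + $1,464.35 + $191.30 + $67.03 + $94.26 + $291.14 + $14.61 = $3,199.38
Net pay = $6,981.86 − $3,199.38 = $3,782.48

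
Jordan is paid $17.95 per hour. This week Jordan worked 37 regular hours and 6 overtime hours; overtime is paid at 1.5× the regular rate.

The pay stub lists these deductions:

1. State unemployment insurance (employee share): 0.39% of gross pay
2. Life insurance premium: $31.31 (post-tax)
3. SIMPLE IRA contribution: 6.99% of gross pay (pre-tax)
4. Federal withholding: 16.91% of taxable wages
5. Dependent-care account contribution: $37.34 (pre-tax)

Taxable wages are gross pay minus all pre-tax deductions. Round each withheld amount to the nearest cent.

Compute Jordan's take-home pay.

$572.56

Regular pay: 37 × $17.95 = $664.15
Overtime pay: 6 × $17.95 × 1.5 = $161.55
Gross pay = $664.15 + $161.55 = $825.70
Dependent-care account contribution: $37.34
SIMPLE IRA contribution: $825.70 × 0.0699 = $57.72
Pre-tax total = $37.34 + $57.72 = $95.06
Taxable wages = $825.70 − $95.06 = $730.64
Federal withholding: $730.64 × 0.1691 = $123.55
State unemployment insurance (employee share): $825.70 × 0.0039 = $3.22
Life insurance premium: $31.31
Total deductions = $37.34 + $57.72 + $123.55 + $3.22 + $31.31 = $253.14
Net pay = $825.70 − $253.14 = $572.56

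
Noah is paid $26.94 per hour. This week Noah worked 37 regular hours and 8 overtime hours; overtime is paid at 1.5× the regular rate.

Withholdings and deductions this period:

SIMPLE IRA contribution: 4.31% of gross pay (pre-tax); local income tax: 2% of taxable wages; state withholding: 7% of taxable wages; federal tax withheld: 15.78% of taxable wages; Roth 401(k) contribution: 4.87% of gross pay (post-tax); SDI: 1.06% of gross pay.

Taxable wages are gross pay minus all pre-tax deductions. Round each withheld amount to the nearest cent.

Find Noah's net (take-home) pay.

$871.88

Regular pay: 37 × $26.94 = $996.78
Overtime pay: 8 × $26.94 × 1.5 = $323.28
Gross pay = $996.78 + $323.28 = $1320.06
SIMPLE IRA contribution: $1320.06 × 0.0431 = $56.89
Taxable wages = $1320.06 − $56.89 = $1263.17
Federal tax withheld: $1263.17 × 0.1578 = $199.33
State withholding: $1263.17 × 0.07 = $88.42
Local income tax: $1263.17 × 0.02 = $25.26
SDI: $1320.06 × 0.0106 = $13.99
Roth 401(k) contribution: $1320.06 × 0.0487 = $64.29
Total deductions = $56.89 + $199.33 + $88.42 + $25.26 + $13.99 + $64.29 = $448.18
Net pay = $1320.06 − $448.18 = $871.88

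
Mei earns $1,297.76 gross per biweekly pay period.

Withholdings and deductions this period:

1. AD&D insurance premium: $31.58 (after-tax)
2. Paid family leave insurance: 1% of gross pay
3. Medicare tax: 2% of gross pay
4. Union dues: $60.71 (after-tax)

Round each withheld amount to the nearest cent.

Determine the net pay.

Medicare tax: $1,297.76 × 0.02 = $25.96
Paid family leave insurance: $1,297.76 × 0.01 = $12.98
AD&D insurance premium: $31.58
Union dues: $60.71
Total deductions = $25.96 + $12.98 + $31.58 + $60.71 = $131.23
Net pay = $1,297.76 − $131.23 = $1,166.53

$1,166.53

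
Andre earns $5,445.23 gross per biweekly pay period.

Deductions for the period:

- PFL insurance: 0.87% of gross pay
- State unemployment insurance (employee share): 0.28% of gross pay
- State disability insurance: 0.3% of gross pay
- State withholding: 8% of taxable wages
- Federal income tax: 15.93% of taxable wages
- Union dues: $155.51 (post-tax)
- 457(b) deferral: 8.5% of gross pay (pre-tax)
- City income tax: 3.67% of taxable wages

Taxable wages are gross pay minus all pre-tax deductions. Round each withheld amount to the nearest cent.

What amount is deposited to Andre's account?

457(b) deferral: $5,445.23 × 0.085 = $462.84
Taxable wages = $5,445.23 − $462.84 = $4,982.39
Federal income tax: $4,982.39 × 0.1593 = $793.69
City income tax: $4,982.39 × 0.0367 = $182.85
State withholding: $4,982.39 × 0.08 = $398.59
State disability insurance: $5,445.23 × 0.003 = $16.34
State unemployment insurance (employee share): $5,445.23 × 0.0028 = $15.25
PFL insurance: $5,445.23 × 0.0087 = $47.37
Union dues: $155.51
Total deductions = $462.84 + $793.69 + $182.85 + $398.59 + $16.34 + $15.25 + $47.37 + $155.51 = $2,072.44
Net pay = $5,445.23 − $2,072.44 = $3,372.79

$3,372.79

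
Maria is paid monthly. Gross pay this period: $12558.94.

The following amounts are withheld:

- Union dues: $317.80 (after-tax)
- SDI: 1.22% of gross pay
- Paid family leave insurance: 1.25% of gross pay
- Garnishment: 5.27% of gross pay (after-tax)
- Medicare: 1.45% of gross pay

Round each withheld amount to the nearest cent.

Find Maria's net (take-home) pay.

$11086.97

Paid family leave insurance: $12558.94 × 0.0125 = $156.99
Medicare: $12558.94 × 0.0145 = $182.10
SDI: $12558.94 × 0.0122 = $153.22
Garnishment: $12558.94 × 0.0527 = $661.86
Union dues: $317.80
Total deductions = $156.99 + $182.10 + $153.22 + $661.86 + $317.80 = $1471.97
Net pay = $12558.94 − $1471.97 = $11086.97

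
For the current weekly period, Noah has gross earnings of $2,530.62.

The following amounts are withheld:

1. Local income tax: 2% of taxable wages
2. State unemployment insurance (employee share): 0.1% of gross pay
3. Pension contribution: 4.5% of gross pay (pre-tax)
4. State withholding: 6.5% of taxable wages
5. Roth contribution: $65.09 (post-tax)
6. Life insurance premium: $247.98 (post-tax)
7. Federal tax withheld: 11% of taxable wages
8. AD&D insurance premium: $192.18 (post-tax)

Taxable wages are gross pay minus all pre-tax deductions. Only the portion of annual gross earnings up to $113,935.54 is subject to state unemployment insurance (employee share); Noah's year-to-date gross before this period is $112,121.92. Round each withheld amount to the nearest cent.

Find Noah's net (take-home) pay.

Pension contribution: $2,530.62 × 0.045 = $113.88
Taxable wages = $2,530.62 − $113.88 = $2,416.74
Local income tax: $2,416.74 × 0.02 = $48.33
Federal tax withheld: $2,416.74 × 0.11 = $265.84
State withholding: $2,416.74 × 0.065 = $157.09
State unemployment insurance (employee share): only $113,935.54 − $112,121.92 = $1,813.62 of this check is subject → $1,813.62 × 0.001 = $1.81
Roth contribution: $65.09
AD&D insurance premium: $192.18
Life insurance premium: $247.98
Total deductions = $113.88 + $48.33 + $265.84 + $157.09 + $1.81 + $65.09 + $192.18 + $247.98 = $1,092.20
Net pay = $2,530.62 − $1,092.20 = $1,438.42

$1,438.42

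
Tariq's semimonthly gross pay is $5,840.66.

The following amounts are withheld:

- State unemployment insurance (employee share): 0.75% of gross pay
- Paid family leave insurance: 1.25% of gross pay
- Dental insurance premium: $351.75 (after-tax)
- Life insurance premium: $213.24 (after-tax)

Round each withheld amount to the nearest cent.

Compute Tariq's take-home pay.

$5,158.86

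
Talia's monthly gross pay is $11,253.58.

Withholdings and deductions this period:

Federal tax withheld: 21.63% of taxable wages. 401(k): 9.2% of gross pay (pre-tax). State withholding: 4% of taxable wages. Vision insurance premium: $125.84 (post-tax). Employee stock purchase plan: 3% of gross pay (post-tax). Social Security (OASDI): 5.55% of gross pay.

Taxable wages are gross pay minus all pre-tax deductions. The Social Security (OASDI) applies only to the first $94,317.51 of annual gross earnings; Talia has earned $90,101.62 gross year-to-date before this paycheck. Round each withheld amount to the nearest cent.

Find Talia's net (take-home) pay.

401(k): $11,253.58 × 0.092 = $1,035.33
Taxable wages = $11,253.58 − $1,035.33 = $10,218.25
State withholding: $10,218.25 × 0.04 = $408.73
Federal tax withheld: $10,218.25 × 0.2163 = $2,210.21
Social Security (OASDI): only $94,317.51 − $90,101.62 = $4,215.89 of this check is subject → $4,215.89 × 0.0555 = $233.98
Employee stock purchase plan: $11,253.58 × 0.03 = $337.61
Vision insurance premium: $125.84
Total deductions = $1,035.33 + $408.73 + $2,210.21 + $233.98 + $337.61 + $125.84 = $4,351.70
Net pay = $11,253.58 − $4,351.70 = $6,901.88

$6,901.88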